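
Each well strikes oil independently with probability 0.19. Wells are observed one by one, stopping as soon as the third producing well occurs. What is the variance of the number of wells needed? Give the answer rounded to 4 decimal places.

Y = total wells until the third success; negative binomial with r=3, p=0.19.
Var(Y) = r(1−p)/p² = 3·0.81 / 0.19² = 67.313019

67.3130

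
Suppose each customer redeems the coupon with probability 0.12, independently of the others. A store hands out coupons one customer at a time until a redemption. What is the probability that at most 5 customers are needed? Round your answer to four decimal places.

Y = number of customers to the first success; geometric, p = 0.12.
P(Y ≤ 5) = 1 − (1−p)^5 = 1 − 0.527732 = 0.472268

0.4723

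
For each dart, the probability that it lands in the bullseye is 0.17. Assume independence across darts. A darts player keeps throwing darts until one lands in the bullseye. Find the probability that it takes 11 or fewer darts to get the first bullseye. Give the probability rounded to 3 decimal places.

Y = number of darts to the first success; geometric, p = 0.17.
P(Y ≤ 11) = 1 − (1−p)^11 = 1 − 0.12878 = 0.87122

0.871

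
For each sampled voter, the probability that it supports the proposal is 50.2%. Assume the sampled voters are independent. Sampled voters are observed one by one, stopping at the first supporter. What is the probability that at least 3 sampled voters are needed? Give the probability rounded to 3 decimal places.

0.248

Y = number of sampled voters to the first success; geometric, p = 0.502.
P(Y > 2) = P(first 2 all fail) = (1−p)^2 = 0.24800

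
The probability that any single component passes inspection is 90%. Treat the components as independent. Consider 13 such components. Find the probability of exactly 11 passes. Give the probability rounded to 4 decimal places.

X ~ Binomial(n=13, p=0.90).
P(X=11) = C(13,11) · p^11 · (1−p)^2
= 78 · 0.31381 · 0.01 = 0.244772

0.2448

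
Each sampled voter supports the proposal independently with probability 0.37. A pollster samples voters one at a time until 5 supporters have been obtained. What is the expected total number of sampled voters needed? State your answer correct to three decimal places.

13.514

Y = total sampled voters until the fifth success; negative binomial with r=5, p=0.37.
E[Y] = r / p = 5 / 0.37 = 13.51351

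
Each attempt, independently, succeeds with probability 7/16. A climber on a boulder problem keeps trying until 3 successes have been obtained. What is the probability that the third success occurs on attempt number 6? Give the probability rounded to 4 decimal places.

0.1490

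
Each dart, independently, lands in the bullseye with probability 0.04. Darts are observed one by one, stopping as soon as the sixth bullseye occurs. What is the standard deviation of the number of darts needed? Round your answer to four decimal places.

Y = total darts until the sixth success; negative binomial with r=6, p=0.04.
SD(Y) = √[r(1−p)/p²] = √(3600.000000) = 60.000000

60.0000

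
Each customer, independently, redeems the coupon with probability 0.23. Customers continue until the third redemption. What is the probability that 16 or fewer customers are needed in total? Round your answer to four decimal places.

0.7483

Finishing within 16 customers ⇔ at least 3 successes in the first 16. With X ~ Binomial(16, 0.23), P(Y ≤ 16) = 1 − P(X ≤ 2).
  k=0: C(16,0)·0.23^0·0.77^16 = 0.015270
  k=1: C(16,1)·0.23^1·0.77^15 = 0.072981
  k=2: C(16,2)·0.23^2·0.77^14 = 0.163496
1 − 0.251747 = 0.748253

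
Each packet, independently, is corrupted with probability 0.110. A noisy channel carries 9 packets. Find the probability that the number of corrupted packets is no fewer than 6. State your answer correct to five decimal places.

0.00011

X ~ Binomial(9, 0.11); P(X ≥ 6) = Σ C(9,k) p^k (1−p)^(9−k) over k:
  k=6: C(9,6)·0.11^6·0.89^3 = 0.0001049
  k=7: C(9,7)·0.11^7·0.89^2 = 0.0000056
  k=8: C(9,8)·0.11^8·0.89^1 = 0.0000002
  k=9: C(9,9)·0.11^9·0.89^0 = 0.0000000
Total = 0.0001106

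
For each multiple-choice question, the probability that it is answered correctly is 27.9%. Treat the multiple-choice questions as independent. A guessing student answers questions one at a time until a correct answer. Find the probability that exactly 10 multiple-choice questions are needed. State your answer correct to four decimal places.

Geometric (trials to first success), p = 0.279.
P(Y = 10) = (1−p)^9 · p = 0.052652 · 0.279 = 0.014690

0.0147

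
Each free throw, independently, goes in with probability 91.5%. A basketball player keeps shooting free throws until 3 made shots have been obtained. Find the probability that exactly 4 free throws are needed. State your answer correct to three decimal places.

Y = trial on which the third success occurs; negative binomial, r=3, p=0.915.
P(Y=4) = C(3,2) · p^3 · (1−p)^1
= 3 · 0.76606 · 0.085 = 0.19535

0.195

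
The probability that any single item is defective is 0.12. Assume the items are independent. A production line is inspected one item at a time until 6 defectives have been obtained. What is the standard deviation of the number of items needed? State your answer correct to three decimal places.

Y = total items until the sixth success; negative binomial with r=6, p=0.12.
SD(Y) = √[r(1−p)/p²] = √(366.66667) = 19.14854

19.149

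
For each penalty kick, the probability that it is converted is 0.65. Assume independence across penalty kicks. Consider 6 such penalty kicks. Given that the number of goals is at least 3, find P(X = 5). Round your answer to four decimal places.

0.2761

X ~ Binomial(6, 0.65). Want P(X=5 | X≥3) = P(X=5) / P(X≥3).
P(X=5) = C(6,5)·0.65^5·0.35^1 = 0.243661
P(X≥3) = 1 − 0.001838 − 0.020484 − 0.095102 = 0.882576
Ratio = 0.243661 / 0.882576 = 0.276079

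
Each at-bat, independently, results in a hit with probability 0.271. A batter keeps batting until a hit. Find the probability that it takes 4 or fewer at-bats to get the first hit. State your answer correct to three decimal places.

0.718

Y = number of at-bats to the first success; geometric, p = 0.271.
P(Y ≤ 4) = 1 − (1−p)^4 = 1 − 0.28243 = 0.71757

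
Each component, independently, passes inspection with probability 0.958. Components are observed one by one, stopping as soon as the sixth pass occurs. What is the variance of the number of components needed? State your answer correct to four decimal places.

0.2746

Y = total components until the sixth success; negative binomial with r=6, p=0.958.
Var(Y) = r(1−p)/p² = 6·0.042 / 0.958² = 0.274580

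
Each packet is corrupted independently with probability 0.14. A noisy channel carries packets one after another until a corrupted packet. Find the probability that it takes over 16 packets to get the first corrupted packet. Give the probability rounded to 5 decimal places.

0.08953

Y = number of packets to the first success; geometric, p = 0.14.
P(Y > 16) = P(first 16 all fail) = (1−p)^16 = 0.0895314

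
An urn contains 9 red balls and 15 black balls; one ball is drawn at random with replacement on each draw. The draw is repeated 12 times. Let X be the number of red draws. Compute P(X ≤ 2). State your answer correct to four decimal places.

0.1135

X ~ Binomial(12, 0.375); P(X ≤ 2) = Σ C(12,k) p^k (1−p)^(12−k) over k:
  k=0: C(12,0)·0.375^0·0.625^12 = 0.003553
  k=1: C(12,1)·0.375^1·0.625^11 = 0.025580
  k=2: C(12,2)·0.375^2·0.625^10 = 0.084412
Total = 0.113545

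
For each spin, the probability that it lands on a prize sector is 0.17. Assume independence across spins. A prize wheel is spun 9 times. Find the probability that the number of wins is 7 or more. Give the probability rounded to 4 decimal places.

X ~ Binomial(9, 0.17); P(X ≥ 7) = Σ C(9,k) p^k (1−p)^(9−k) over k:
  k=7: C(9,7)·0.17^7·0.83^2 = 0.000102
  k=8: C(9,8)·0.17^8·0.83^1 = 0.000005
  k=9: C(9,9)·0.17^9·0.83^0 = 0.000000
Total = 0.000107

0.0001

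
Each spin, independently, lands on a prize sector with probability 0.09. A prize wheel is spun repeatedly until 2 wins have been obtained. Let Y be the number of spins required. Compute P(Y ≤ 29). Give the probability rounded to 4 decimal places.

Finishing within 29 spins ⇔ at least 2 successes in the first 29. With X ~ Binomial(29, 0.09), P(Y ≤ 29) = 1 − P(X ≤ 1).
  k=0: C(29,0)·0.09^0·0.91^29 = 0.064893
  k=1: C(29,1)·0.09^1·0.91^28 = 0.186123
1 − 0.251016 = 0.748984

0.7490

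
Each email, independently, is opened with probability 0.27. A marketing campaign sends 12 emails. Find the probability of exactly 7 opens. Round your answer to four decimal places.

0.0172

X ~ Binomial(n=12, p=0.27).
P(X=7) = C(12,7) · p^7 · (1−p)^5
= 792 · 0.0001046 · 0.20731 = 0.017175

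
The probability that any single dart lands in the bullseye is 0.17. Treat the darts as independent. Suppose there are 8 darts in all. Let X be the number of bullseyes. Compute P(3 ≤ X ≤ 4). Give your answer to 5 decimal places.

X ~ Binomial(8, 0.17); P(3 ≤ X ≤ 4) = Σ C(8,k) p^k (1−p)^(8−k) over k:
  k=3: C(8,3)·0.17^3·0.83^5 = 0.1083740
  k=4: C(8,4)·0.17^4·0.83^4 = 0.0277464
Total = 0.1361204

0.13612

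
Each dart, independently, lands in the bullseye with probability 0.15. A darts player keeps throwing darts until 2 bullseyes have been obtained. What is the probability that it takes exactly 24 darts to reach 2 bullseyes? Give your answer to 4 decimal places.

0.0145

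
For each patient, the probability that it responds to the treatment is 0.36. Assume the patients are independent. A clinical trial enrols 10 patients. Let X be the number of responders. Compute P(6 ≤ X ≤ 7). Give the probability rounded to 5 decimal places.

0.10134

X ~ Binomial(10, 0.36); P(6 ≤ X ≤ 7) = Σ C(10,k) p^k (1−p)^(10−k) over k:
  k=6: C(10,6)·0.36^6·0.64^4 = 0.0766927
  k=7: C(10,7)·0.36^7·0.64^3 = 0.0246512
Total = 0.1013440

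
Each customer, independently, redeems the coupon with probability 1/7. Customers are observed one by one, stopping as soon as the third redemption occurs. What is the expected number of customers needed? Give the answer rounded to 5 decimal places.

Y = total customers until the third success; negative binomial with r=3, p=0.142857.
E[Y] = r / p = 3 / 0.142857 = 21.0000000

21.00000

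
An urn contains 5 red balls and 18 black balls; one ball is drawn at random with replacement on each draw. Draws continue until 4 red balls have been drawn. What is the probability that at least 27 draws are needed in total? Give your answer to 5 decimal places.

Needing more than 26 draws ⇔ fewer than 4 successes in the first 26. With X ~ Binomial(26, 0.217391), P(Y > 26) = P(X ≤ 3).
  k=0: C(26,0)·0.217391^0·0.782609^26 = 0.0017067
  k=1: C(26,1)·0.217391^1·0.782609^25 = 0.0123263
  k=2: C(26,2)·0.217391^2·0.782609^24 = 0.0427996
  k=3: C(26,3)·0.217391^3·0.782609^23 = 0.0951102
P(X ≤ 3) = 0.1519428

0.15194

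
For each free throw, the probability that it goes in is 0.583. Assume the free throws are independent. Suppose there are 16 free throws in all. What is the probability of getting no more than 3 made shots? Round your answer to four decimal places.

0.0015

X ~ Binomial(16, 0.583); P(X ≤ 3) = Σ C(16,k) p^k (1−p)^(16−k) over k:
  k=0: C(16,0)·0.583^0·0.417^16 = 0.000001
  k=1: C(16,1)·0.583^1·0.417^15 = 0.000019
  k=2: C(16,2)·0.583^2·0.417^14 = 0.000196
  k=3: C(16,3)·0.583^3·0.417^13 = 0.001279
Total = 0.001495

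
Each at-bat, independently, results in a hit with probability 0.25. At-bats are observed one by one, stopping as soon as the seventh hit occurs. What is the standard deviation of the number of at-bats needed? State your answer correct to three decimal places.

9.165

Y = total at-bats until the seventh success; negative binomial with r=7, p=0.25.
SD(Y) = √[r(1−p)/p²] = √(84.00000) = 9.16515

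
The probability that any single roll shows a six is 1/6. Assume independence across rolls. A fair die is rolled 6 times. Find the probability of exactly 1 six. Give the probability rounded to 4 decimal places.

X ~ Binomial(n=6, p=0.166667).
P(X=1) = C(6,1) · p^1 · (1−p)^5
= 6 · 0.16667 · 0.40188 = 0.401878

0.4019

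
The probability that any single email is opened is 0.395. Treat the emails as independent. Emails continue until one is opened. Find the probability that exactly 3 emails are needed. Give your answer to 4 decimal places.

0.1446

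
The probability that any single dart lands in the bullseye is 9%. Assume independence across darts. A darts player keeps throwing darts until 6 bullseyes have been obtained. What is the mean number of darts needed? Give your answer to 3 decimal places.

66.667

Y = total darts until the sixth success; negative binomial with r=6, p=0.09.
E[Y] = r / p = 6 / 0.09 = 66.66667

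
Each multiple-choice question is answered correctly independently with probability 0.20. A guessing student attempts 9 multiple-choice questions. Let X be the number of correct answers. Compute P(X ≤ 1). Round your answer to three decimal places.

X ~ Binomial(9, 0.20); P(X ≤ 1) = Σ C(9,k) p^k (1−p)^(9−k) over k:
  k=0: C(9,0)·0.20^0·0.80^9 = 0.13422
  k=1: C(9,1)·0.20^1·0.80^8 = 0.30199
Total = 0.43621

0.436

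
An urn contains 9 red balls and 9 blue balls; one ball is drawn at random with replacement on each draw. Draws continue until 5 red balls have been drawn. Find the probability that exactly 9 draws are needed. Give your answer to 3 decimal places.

0.137

Y = trial on which the fifth success occurs; negative binomial, r=5, p=0.50.
P(Y=9) = C(8,4) · p^5 · (1−p)^4
= 70 · 0.03125 · 0.0625 = 0.13672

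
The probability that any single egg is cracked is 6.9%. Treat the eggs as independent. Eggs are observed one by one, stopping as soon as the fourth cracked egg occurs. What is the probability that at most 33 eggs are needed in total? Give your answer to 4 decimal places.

Finishing within 33 eggs ⇔ at least 4 successes in the first 33. With X ~ Binomial(33, 0.069), P(Y ≤ 33) = 1 − P(X ≤ 3).
  k=0: C(33,0)·0.069^0·0.931^33 = 0.094480
  k=1: C(33,1)·0.069^1·0.931^32 = 0.231075
  k=2: C(33,2)·0.069^2·0.931^31 = 0.274014
  k=3: C(33,3)·0.069^3·0.931^30 = 0.209851
1 − 0.809420 = 0.190580

0.1906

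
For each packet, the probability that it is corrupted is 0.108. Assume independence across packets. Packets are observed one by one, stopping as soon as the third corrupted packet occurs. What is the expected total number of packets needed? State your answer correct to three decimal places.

27.778

Y = total packets until the third success; negative binomial with r=3, p=0.108.
E[Y] = r / p = 3 / 0.108 = 27.77778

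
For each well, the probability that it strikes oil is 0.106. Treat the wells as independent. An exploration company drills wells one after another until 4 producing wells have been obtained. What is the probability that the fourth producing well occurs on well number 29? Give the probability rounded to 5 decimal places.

0.02512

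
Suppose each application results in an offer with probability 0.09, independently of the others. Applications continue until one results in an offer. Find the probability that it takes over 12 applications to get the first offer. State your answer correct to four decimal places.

Y = number of applications to the first success; geometric, p = 0.09.
P(Y > 12) = P(first 12 all fail) = (1−p)^12 = 0.322475

0.3225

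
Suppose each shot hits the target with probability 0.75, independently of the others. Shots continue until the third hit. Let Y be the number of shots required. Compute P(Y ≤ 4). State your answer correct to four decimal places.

0.7383

Finishing within 4 shots ⇔ at least 3 successes in the first 4. With X ~ Binomial(4, 0.75), P(Y ≤ 4) = 1 − P(X ≤ 2).
  k=0: C(4,0)·0.75^0·0.25^4 = 0.003906
  k=1: C(4,1)·0.75^1·0.25^3 = 0.046875
  k=2: C(4,2)·0.75^2·0.25^2 = 0.210938
1 − 0.261719 = 0.738281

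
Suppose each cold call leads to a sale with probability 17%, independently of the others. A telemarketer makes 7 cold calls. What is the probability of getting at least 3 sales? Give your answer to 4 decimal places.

X ~ Binomial(7, 0.17); P(X ≥ 3) = Σ C(7,k) p^k (1−p)^(7−k) over k:
  k=3: C(7,3)·0.17^3·0.83^4 = 0.081607
  k=4: C(7,4)·0.17^4·0.83^3 = 0.016715
  k=5: C(7,5)·0.17^5·0.83^2 = 0.002054
  k=6: C(7,6)·0.17^6·0.83^1 = 0.000140
  k=7: C(7,7)·0.17^7·0.83^0 = 0.000004
Total = 0.100520

0.1005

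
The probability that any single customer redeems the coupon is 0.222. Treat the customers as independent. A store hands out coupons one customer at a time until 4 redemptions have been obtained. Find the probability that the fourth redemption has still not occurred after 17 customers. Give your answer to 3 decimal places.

0.459

Needing more than 17 customers ⇔ fewer than 4 successes in the first 17. With X ~ Binomial(17, 0.222), P(Y > 17) = P(X ≤ 3).
  k=0: C(17,0)·0.222^0·0.778^17 = 0.01402
  k=1: C(17,1)·0.222^1·0.778^16 = 0.06799
  k=2: C(17,2)·0.222^2·0.778^15 = 0.15522
  k=3: C(17,3)·0.222^3·0.778^14 = 0.22145
P(X ≤ 3) = 0.45868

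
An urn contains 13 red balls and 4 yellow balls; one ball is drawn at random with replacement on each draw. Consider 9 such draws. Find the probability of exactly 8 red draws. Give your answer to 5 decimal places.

X ~ Binomial(n=9, p=0.764706).
P(X=8) = C(9,8) · p^8 · (1−p)^1
= 9 · 0.11694 · 0.23529 = 0.2476333

0.24763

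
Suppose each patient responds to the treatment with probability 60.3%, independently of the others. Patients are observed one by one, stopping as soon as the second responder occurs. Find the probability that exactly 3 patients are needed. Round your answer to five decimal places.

Y = trial on which the second success occurs; negative binomial, r=2, p=0.603.
P(Y=3) = C(2,1) · p^2 · (1−p)^1
= 2 · 0.36361 · 0.397 = 0.2887055

0.28871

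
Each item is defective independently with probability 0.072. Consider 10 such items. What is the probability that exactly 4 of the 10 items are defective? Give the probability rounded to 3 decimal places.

X ~ Binomial(n=10, p=0.072).
P(X=4) = C(10,4) · p^4 · (1−p)^6
= 210 · 2.6874e-05 · 0.63869 = 0.00360

0.004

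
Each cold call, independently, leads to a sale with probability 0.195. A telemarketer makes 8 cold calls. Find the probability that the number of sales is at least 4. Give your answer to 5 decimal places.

0.05181

X ~ Binomial(8, 0.195); P(X ≥ 4) = Σ C(8,k) p^k (1−p)^(8−k) over k:
  k=4: C(8,4)·0.195^4·0.805^4 = 0.0425030
  k=5: C(8,5)·0.195^5·0.805^3 = 0.0082366
  k=6: C(8,6)·0.195^6·0.805^2 = 0.0009976
  k=7: C(8,7)·0.195^7·0.805^1 = 0.0000690
  k=8: C(8,8)·0.195^8·0.805^0 = 0.0000021
Total = 0.0518084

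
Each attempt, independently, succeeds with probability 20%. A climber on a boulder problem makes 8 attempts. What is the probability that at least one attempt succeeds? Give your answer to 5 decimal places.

P(at least one) = 1 − P(none) = 1 − (1 − 0.20)^8
= 1 − 0.1677722 = 0.8322278

0.83223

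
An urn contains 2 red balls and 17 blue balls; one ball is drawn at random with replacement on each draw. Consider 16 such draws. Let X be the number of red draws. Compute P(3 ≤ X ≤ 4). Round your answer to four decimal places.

0.2127

X ~ Binomial(16, 0.105263); P(3 ≤ X ≤ 4) = Σ C(16,k) p^k (1−p)^(16−k) over k:
  k=3: C(16,3)·0.105263^3·0.894737^13 = 0.153835
  k=4: C(16,4)·0.105263^4·0.894737^12 = 0.058819
Total = 0.212655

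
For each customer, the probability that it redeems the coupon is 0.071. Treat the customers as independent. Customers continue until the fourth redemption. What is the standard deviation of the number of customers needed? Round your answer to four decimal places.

27.1506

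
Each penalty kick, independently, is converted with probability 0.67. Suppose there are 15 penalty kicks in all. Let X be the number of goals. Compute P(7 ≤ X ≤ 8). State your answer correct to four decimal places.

X ~ Binomial(15, 0.67); P(7 ≤ X ≤ 8) = Σ C(15,k) p^k (1−p)^(15−k) over k:
  k=7: C(15,7)·0.67^7·0.33^8 = 0.054851
  k=8: C(15,8)·0.67^8·0.33^7 = 0.111364
Total = 0.166215

0.1662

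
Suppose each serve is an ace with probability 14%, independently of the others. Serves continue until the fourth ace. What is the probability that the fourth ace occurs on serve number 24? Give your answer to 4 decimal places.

0.0333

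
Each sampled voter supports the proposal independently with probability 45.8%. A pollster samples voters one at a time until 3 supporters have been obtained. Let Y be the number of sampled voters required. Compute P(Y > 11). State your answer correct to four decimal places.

0.0588

Needing more than 11 sampled voters ⇔ fewer than 3 successes in the first 11. With X ~ Binomial(11, 0.458), P(Y > 11) = P(X ≤ 2).
  k=0: C(11,0)·0.458^0·0.542^11 = 0.001186
  k=1: C(11,1)·0.458^1·0.542^10 = 0.011022
  k=2: C(11,2)·0.458^2·0.542^9 = 0.046568
P(X ≤ 2) = 0.058775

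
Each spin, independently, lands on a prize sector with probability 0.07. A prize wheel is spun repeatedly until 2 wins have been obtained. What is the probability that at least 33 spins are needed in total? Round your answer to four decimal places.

Needing more than 32 spins ⇔ fewer than 2 successes in the first 32. With X ~ Binomial(32, 0.07), P(Y > 32) = P(X ≤ 1).
  k=0: C(32,0)·0.07^0·0.93^32 = 0.098052
  k=1: C(32,1)·0.07^1·0.93^31 = 0.236167
P(X ≤ 1) = 0.334219

0.3342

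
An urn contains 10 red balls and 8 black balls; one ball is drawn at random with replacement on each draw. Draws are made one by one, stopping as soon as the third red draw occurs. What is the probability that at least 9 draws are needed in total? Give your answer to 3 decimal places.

0.083

Needing more than 8 draws ⇔ fewer than 3 successes in the first 8. With X ~ Binomial(8, 0.555556), P(Y > 8) = P(X ≤ 2).
  k=0: C(8,0)·0.555556^0·0.444444^8 = 0.00152
  k=1: C(8,1)·0.555556^1·0.444444^7 = 0.01522
  k=2: C(8,2)·0.555556^2·0.444444^6 = 0.06661
P(X ≤ 2) = 0.08335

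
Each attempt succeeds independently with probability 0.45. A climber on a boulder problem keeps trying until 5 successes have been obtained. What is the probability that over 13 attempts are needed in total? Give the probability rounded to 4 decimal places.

Needing more than 13 attempts ⇔ fewer than 5 successes in the first 13. With X ~ Binomial(13, 0.45), P(Y > 13) = P(X ≤ 4).
  k=0: C(13,0)·0.45^0·0.55^13 = 0.000421
  k=1: C(13,1)·0.45^1·0.55^12 = 0.004482
  k=2: C(13,2)·0.45^2·0.55^11 = 0.022004
  k=3: C(13,3)·0.45^3·0.55^10 = 0.066013
  k=4: C(13,4)·0.45^4·0.55^9 = 0.135027
P(X ≤ 4) = 0.227948

0.2279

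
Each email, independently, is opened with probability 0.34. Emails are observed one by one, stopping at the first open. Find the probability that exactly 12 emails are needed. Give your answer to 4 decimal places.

Geometric (trials to first success), p = 0.34.
P(Y = 12) = (1−p)^11 · p = 0.010351 · 0.34 = 0.003519

0.0035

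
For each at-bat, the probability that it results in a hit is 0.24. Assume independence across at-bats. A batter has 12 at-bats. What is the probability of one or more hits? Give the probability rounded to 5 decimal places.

0.96287

P(at least one) = 1 − P(none) = 1 − (1 − 0.24)^12
= 1 − 0.0371333 = 0.9628667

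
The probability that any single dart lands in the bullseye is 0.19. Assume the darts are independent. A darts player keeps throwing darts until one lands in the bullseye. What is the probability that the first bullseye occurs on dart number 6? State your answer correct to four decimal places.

Geometric (trials to first success), p = 0.19.
P(Y = 6) = (1−p)^5 · p = 0.34868 · 0.19 = 0.066249

0.0662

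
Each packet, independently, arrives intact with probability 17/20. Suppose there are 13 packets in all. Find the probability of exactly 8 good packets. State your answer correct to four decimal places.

0.0266

X ~ Binomial(n=13, p=0.85).
P(X=8) = C(13,8) · p^8 · (1−p)^5
= 1287 · 0.27249 · 7.5937e-05 = 0.026631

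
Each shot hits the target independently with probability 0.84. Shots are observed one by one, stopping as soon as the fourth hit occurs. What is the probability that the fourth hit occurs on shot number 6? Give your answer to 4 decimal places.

0.1275

Y = trial on which the fourth success occurs; negative binomial, r=4, p=0.84.
P(Y=6) = C(5,3) · p^4 · (1−p)^2
= 10 · 0.49787 · 0.0256 = 0.127455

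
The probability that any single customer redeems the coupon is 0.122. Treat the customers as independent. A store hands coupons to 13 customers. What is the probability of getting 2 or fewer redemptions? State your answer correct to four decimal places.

X ~ Binomial(13, 0.122); P(X ≤ 2) = Σ C(13,k) p^k (1−p)^(13−k) over k:
  k=0: C(13,0)·0.122^0·0.878^13 = 0.184259
  k=1: C(13,1)·0.122^1·0.878^12 = 0.332841
  k=2: C(13,2)·0.122^2·0.878^11 = 0.277494
Total = 0.794595

0.7946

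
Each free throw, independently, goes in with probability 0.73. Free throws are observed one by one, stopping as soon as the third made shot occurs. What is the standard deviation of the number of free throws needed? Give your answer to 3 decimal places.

1.233

Y = total free throws until the third success; negative binomial with r=3, p=0.73.
SD(Y) = √[r(1−p)/p²] = √(1.51998) = 1.23288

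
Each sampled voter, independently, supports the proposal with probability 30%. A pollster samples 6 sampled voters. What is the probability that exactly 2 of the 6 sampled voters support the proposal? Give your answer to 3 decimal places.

0.324

X ~ Binomial(n=6, p=0.30).
P(X=2) = C(6,2) · p^2 · (1−p)^4
= 15 · 0.09 · 0.2401 = 0.32414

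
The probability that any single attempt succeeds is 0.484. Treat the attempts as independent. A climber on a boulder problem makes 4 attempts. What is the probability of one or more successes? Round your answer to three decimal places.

0.929

P(at least one) = 1 − P(none) = 1 − (1 − 0.484)^4
= 1 − 0.07089 = 0.92911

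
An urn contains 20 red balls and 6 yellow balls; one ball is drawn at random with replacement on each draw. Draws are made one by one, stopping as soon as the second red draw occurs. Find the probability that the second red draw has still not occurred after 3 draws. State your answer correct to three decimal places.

0.135

Needing more than 3 draws ⇔ fewer than 2 successes in the first 3. With X ~ Binomial(3, 0.769231), P(Y > 3) = P(X ≤ 1).
  k=0: C(3,0)·0.769231^0·0.230769^3 = 0.01229
  k=1: C(3,1)·0.769231^1·0.230769^2 = 0.12289
P(X ≤ 1) = 0.13518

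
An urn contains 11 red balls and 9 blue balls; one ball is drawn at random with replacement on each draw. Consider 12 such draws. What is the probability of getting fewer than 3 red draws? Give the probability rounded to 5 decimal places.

X ~ Binomial(12, 0.55); P(X ≤ 2) = Σ C(12,k) p^k (1−p)^(12−k) over k:
  k=0: C(12,0)·0.55^0·0.45^12 = 0.0000690
  k=1: C(12,1)·0.55^1·0.45^11 = 0.0010113
  k=2: C(12,2)·0.55^2·0.45^10 = 0.0067982
Total = 0.0078785

0.00788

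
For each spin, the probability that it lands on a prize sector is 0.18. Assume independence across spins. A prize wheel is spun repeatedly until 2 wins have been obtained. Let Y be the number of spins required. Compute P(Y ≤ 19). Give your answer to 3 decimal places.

Finishing within 19 spins ⇔ at least 2 successes in the first 19. With X ~ Binomial(19, 0.18), P(Y ≤ 19) = 1 − P(X ≤ 1).
  k=0: C(19,0)·0.18^0·0.82^19 = 0.02304
  k=1: C(19,1)·0.18^1·0.82^18 = 0.09609
1 − 0.11913 = 0.88087

0.881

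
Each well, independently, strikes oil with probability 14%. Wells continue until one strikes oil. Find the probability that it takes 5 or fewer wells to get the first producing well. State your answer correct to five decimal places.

0.52957

Y = number of wells to the first success; geometric, p = 0.14.
P(Y ≤ 5) = 1 − (1−p)^5 = 1 − 0.4704270 = 0.5295730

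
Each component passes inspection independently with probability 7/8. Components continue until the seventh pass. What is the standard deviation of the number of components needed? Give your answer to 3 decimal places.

Y = total components until the seventh success; negative binomial with r=7, p=0.875.
SD(Y) = √[r(1−p)/p²] = √(1.14286) = 1.06904

1.069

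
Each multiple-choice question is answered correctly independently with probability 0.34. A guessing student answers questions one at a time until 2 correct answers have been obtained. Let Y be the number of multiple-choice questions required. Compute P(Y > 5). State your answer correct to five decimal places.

0.44780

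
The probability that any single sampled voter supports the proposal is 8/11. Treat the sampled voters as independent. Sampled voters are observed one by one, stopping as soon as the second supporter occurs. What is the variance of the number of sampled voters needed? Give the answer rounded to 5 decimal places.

Y = total sampled voters until the second success; negative binomial with r=2, p=0.727273.
Var(Y) = r(1−p)/p² = 2·0.272727 / 0.727273² = 1.0312500

1.03125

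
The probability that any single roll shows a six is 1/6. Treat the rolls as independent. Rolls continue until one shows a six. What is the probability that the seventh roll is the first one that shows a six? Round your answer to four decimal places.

0.0558

Geometric (trials to first success), p = 0.166667.
P(Y = 7) = (1−p)^6 · p = 0.3349 · 0.166667 = 0.055816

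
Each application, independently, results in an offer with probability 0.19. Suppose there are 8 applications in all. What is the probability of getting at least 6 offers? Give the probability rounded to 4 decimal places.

0.0009

X ~ Binomial(8, 0.19); P(X ≥ 6) = Σ C(8,k) p^k (1−p)^(8−k) over k:
  k=6: C(8,6)·0.19^6·0.81^2 = 0.000864
  k=7: C(8,7)·0.19^7·0.81^1 = 0.000058
  k=8: C(8,8)·0.19^8·0.81^0 = 0.000002
Total = 0.000924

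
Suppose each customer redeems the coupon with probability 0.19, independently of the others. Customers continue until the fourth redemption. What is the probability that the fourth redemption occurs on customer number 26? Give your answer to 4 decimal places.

0.0291

Y = trial on which the fourth success occurs; negative binomial, r=4, p=0.19.
P(Y=26) = C(25,3) · p^4 · (1−p)^22
= 2300 · 0.0013032 · 0.0096977 = 0.029068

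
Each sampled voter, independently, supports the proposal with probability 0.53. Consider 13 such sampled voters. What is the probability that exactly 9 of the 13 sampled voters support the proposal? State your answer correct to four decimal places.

X ~ Binomial(n=13, p=0.53).
P(X=9) = C(13,9) · p^9 · (1−p)^4
= 715 · 0.0032998 · 0.048797 = 0.115128

0.1151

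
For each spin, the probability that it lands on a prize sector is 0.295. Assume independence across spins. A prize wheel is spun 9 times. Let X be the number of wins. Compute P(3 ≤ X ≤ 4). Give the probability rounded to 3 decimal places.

X ~ Binomial(9, 0.295); P(3 ≤ X ≤ 4) = Σ C(9,k) p^k (1−p)^(9−k) over k:
  k=3: C(9,3)·0.295^3·0.705^6 = 0.26478
  k=4: C(9,4)·0.295^4·0.705^5 = 0.16619
Total = 0.43097

0.431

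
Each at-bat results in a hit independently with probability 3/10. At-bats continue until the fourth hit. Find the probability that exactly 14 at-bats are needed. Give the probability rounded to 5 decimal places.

0.06544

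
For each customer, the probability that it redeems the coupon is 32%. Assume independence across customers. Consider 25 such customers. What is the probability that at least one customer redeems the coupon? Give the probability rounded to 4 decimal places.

P(at least one) = 1 − P(none) = 1 − (1 − 0.32)^25
= 1 − 0.000065 = 0.999935

0.9999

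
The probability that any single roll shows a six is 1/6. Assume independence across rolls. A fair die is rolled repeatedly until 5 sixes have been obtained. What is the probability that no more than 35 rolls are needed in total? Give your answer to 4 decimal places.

Finishing within 35 rolls ⇔ at least 5 successes in the first 35. With X ~ Binomial(35, 0.166667), P(Y ≤ 35) = 1 − P(X ≤ 4).
  k=0: C(35,0)·0.166667^0·0.833333^35 = 0.001693
  k=1: C(35,1)·0.166667^1·0.833333^34 = 0.011851
  k=2: C(35,2)·0.166667^2·0.833333^33 = 0.040293
  k=3: C(35,3)·0.166667^3·0.833333^32 = 0.088645
  k=4: C(35,4)·0.166667^4·0.833333^31 = 0.141833
1 − 0.284315 = 0.715685

0.7157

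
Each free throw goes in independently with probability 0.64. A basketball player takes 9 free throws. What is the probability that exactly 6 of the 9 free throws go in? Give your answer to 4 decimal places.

0.2693

X ~ Binomial(n=9, p=0.64).
P(X=6) = C(9,6) · p^6 · (1−p)^3
= 84 · 0.068719 · 0.046656 = 0.269319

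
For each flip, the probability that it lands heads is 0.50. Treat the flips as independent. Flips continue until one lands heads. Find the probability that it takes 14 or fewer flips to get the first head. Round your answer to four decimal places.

0.9999

Y = number of flips to the first success; geometric, p = 0.50.
P(Y ≤ 14) = 1 − (1−p)^14 = 1 − 0.000061 = 0.999939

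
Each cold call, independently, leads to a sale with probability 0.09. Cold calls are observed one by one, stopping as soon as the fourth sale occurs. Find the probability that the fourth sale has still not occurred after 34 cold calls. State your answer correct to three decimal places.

0.633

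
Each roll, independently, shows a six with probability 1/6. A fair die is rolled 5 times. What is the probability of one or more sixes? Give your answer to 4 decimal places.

0.5981

P(at least one) = 1 − P(none) = 1 − (1 − 0.166667)^5
= 1 − 0.401878 = 0.598122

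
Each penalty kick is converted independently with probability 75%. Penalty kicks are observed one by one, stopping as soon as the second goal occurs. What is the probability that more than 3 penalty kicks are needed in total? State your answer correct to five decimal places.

Needing more than 3 penalty kicks ⇔ fewer than 2 successes in the first 3. With X ~ Binomial(3, 0.75), P(Y > 3) = P(X ≤ 1).
  k=0: C(3,0)·0.75^0·0.25^3 = 0.0156250
  k=1: C(3,1)·0.75^1·0.25^2 = 0.1406250
P(X ≤ 1) = 0.1562500

0.15625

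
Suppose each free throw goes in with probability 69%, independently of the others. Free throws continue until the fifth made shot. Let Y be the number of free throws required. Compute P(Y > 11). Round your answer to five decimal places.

0.02596

Needing more than 11 free throws ⇔ fewer than 5 successes in the first 11. With X ~ Binomial(11, 0.69), P(Y > 11) = P(X ≤ 4).
  k=0: C(11,0)·0.69^0·0.31^11 = 0.0000025
  k=1: C(11,1)·0.69^1·0.31^10 = 0.0000622
  k=2: C(11,2)·0.69^2·0.31^9 = 0.0006923
  k=3: C(11,3)·0.69^3·0.31^8 = 0.0046230
  k=4: C(11,4)·0.69^4·0.31^7 = 0.0205798
P(X ≤ 4) = 0.0259599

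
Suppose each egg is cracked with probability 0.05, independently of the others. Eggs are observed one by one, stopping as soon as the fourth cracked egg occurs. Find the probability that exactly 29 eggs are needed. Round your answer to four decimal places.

0.0057

Y = trial on which the fourth success occurs; negative binomial, r=4, p=0.05.
P(Y=29) = C(28,3) · p^4 · (1−p)^25
= 3276 · 6.25e-06 · 0.27739 = 0.005680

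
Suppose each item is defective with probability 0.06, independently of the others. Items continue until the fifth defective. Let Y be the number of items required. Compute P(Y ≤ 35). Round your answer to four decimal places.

Finishing within 35 items ⇔ at least 5 successes in the first 35. With X ~ Binomial(35, 0.06), P(Y ≤ 35) = 1 − P(X ≤ 4).
  k=0: C(35,0)·0.06^0·0.94^35 = 0.114677
  k=1: C(35,1)·0.06^1·0.94^34 = 0.256192
  k=2: C(35,2)·0.06^2·0.94^33 = 0.277996
  k=3: C(35,3)·0.06^3·0.94^32 = 0.195189
  k=4: C(35,4)·0.06^4·0.94^31 = 0.099671
1 − 0.943725 = 0.056275

0.0563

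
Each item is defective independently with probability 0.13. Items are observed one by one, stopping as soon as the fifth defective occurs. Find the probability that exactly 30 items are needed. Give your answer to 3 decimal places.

Y = trial on which the fifth success occurs; negative binomial, r=5, p=0.13.
P(Y=30) = C(29,4) · p^5 · (1−p)^25
= 23751 · 3.7129e-05 · 0.03076 = 0.02713

0.027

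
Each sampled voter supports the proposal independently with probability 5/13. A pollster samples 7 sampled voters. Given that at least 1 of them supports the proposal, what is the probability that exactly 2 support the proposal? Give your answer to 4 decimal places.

X ~ Binomial(7, 0.384615). Want P(X=2 | X≥1) = P(X=2) / P(X≥1).
P(X=2) = C(7,2)·0.384615^2·0.615385^5 = 0.274161
P(X≥1) = 1 − 0.033422 = 0.966578
Ratio = 0.274161 / 0.966578 = 0.283641

0.2836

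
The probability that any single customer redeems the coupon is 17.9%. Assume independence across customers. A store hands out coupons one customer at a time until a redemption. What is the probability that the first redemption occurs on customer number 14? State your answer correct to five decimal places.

Geometric (trials to first success), p = 0.179.
P(Y = 14) = (1−p)^13 · p = 0.076995 · 0.179 = 0.0137821

0.01378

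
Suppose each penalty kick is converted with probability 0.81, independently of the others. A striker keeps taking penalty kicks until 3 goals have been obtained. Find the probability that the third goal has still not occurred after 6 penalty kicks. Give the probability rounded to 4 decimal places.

Needing more than 6 penalty kicks ⇔ fewer than 3 successes in the first 6. With X ~ Binomial(6, 0.81), P(Y > 6) = P(X ≤ 2).
  k=0: C(6,0)·0.81^0·0.19^6 = 0.000047
  k=1: C(6,1)·0.81^1·0.19^5 = 0.001203
  k=2: C(6,2)·0.81^2·0.19^4 = 0.012826
P(X ≤ 2) = 0.014076

0.0141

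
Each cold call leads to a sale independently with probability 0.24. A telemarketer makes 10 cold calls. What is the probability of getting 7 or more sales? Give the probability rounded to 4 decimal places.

0.0027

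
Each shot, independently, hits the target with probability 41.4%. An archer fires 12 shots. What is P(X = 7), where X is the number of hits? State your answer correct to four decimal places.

0.1141

X ~ Binomial(n=12, p=0.414).
P(X=7) = C(12,7) · p^7 · (1−p)^5
= 792 · 0.0020845 · 0.069102 = 0.114082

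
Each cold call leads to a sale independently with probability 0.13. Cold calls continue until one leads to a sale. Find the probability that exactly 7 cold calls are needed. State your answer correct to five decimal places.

0.05637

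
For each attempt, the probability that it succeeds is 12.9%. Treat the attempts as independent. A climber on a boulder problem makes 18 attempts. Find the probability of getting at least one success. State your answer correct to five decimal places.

P(at least one) = 1 − P(none) = 1 − (1 − 0.129)^18
= 1 − 0.0832390 = 0.9167610

0.91676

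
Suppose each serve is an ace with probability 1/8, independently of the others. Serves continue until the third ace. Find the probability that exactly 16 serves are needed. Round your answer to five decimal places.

Y = trial on which the third success occurs; negative binomial, r=3, p=0.125.
P(Y=16) = C(15,2) · p^3 · (1−p)^13
= 105 · 0.0019531 · 0.17624 = 0.0361430

0.03614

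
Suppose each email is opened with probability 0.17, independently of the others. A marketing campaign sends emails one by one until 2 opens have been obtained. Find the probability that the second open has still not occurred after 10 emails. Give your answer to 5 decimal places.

0.47296

Needing more than 10 emails ⇔ fewer than 2 successes in the first 10. With X ~ Binomial(10, 0.17), P(Y > 10) = P(X ≤ 1).
  k=0: C(10,0)·0.17^0·0.83^10 = 0.1551604
  k=1: C(10,1)·0.17^1·0.83^9 = 0.3177984
P(X ≤ 1) = 0.4729588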